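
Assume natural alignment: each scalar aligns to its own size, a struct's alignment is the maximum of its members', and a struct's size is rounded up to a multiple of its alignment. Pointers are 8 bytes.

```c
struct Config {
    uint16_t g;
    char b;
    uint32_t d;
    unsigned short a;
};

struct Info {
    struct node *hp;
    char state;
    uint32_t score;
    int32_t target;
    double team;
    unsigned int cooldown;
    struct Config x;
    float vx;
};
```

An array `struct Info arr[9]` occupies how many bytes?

504

Config: 0..2  g  (2B, 2-aligned); 2..3  b  (1B, 1-aligned); 3..4  -- padding (1B); 4..8  d  (4B, 4-aligned); 8..10  a  (2B, 2-aligned); 10..12  -- tail padding (2B); sizeof = 12, alignof = 4
0..8  hp  (8B, 8-aligned)
8..9  state  (1B, 1-aligned)
9..12  -- padding (3B)
12..16  score  (4B, 4-aligned)
16..20  target  (4B, 4-aligned)
20..24  -- padding (4B)
24..32  team  (8B, 8-aligned)
32..36  cooldown  (4B, 4-aligned)
36..48  x  (12B, 4-aligned)
48..52  vx  (4B, 4-aligned)
52..56  -- tail padding (4B)
sizeof = 56, alignof = 8
array of 9: 9 × 56 = 504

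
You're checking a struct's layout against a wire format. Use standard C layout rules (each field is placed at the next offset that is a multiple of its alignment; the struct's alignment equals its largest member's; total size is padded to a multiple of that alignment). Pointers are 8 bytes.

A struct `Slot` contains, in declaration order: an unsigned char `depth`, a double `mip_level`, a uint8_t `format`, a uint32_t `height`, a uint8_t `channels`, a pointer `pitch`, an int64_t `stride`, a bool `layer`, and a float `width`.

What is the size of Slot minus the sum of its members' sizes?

depth at 0 (size 1, align 1) → ends 1
pad 7 to align 8 for mip_level
mip_level at 8 (size 8, align 8) → ends 16
format at 16 (size 1, align 1) → ends 17
pad 3 to align 4 for height
height at 20 (size 4, align 4) → ends 24
channels at 24 (size 1, align 1) → ends 25
pad 7 to align 8 for pitch
pitch at 32 (size 8, align 8) → ends 40
stride at 40 (size 8, align 8) → ends 48
layer at 48 (size 1, align 1) → ends 49
pad 3 to align 4 for width
width at 52 (size 4, align 4) → ends 56
total 56 bytes, alignment 8
data bytes 36, size 56 → padding 20

20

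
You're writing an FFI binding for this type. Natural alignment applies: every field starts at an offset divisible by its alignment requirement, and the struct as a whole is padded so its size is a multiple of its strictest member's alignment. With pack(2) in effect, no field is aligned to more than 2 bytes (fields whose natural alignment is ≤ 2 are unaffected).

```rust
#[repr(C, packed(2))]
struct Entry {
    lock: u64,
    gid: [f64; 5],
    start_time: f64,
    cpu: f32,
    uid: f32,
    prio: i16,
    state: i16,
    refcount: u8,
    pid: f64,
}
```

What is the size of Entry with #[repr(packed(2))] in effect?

0..8  lock  (8B, 2-aligned)
8..48  gid  (40B, 2-aligned)
48..56  start_time  (8B, 2-aligned)
56..60  cpu  (4B, 2-aligned)
60..64  uid  (4B, 2-aligned)
64..66  prio  (2B, 2-aligned)
66..68  state  (2B, 2-aligned)
68..69  refcount  (1B, 1-aligned)
69..70  -- padding (1B)
70..78  pid  (8B, 2-aligned)
sizeof = 78, alignof = 2

78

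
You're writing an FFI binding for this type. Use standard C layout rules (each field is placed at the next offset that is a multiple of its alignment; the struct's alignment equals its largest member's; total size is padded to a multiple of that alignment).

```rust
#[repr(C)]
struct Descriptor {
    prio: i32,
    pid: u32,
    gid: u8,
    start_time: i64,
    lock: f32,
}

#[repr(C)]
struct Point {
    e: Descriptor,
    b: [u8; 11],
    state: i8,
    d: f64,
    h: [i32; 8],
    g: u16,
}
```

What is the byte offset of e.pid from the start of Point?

Descriptor: @0: prio [4B, align 4] → 4; @4: pid [4B, align 4] → 8; @8: gid [1B, align 1] → 9; +7 pad (align 8); @16: start_time [8B, align 8] → 24; @24: lock [4B, align 4] → 28; +4 tail pad (align 8); size 32, align 8
@0: e [32B, align 8] → 32
within Descriptor: pid at 4
0 + 4 = 4

4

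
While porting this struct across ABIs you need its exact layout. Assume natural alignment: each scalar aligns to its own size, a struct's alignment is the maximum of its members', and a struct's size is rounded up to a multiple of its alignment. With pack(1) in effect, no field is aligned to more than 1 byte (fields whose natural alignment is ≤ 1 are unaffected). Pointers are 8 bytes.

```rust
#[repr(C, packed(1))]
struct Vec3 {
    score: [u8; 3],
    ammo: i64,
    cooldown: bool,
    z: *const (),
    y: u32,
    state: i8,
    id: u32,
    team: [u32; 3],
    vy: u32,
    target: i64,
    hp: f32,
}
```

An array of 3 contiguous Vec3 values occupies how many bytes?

score at 0 (size 3, align 1) → ends 3
ammo at 3 (size 8, align 1) → ends 11
cooldown at 11 (size 1, align 1) → ends 12
z at 12 (size 8, align 1) → ends 20
y at 20 (size 4, align 1) → ends 24
state at 24 (size 1, align 1) → ends 25
id at 25 (size 4, align 1) → ends 29
team at 29 (size 12, align 1) → ends 41
vy at 41 (size 4, align 1) → ends 45
target at 45 (size 8, align 1) → ends 53
hp at 53 (size 4, align 1) → ends 57
total 57 bytes, alignment 1
array of 3: 3 × 57 = 171

171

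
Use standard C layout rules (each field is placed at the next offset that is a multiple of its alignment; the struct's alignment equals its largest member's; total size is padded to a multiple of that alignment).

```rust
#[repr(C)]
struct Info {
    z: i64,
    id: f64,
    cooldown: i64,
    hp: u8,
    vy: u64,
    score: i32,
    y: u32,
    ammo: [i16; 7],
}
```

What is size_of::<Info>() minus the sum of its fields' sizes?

9

@0: z [8B, align 8] → 8
@8: id [8B, align 8] → 16
@16: cooldown [8B, align 8] → 24
@24: hp [1B, align 1] → 25
+7 pad (align 8)
@32: vy [8B, align 8] → 40
@40: score [4B, align 4] → 44
@44: y [4B, align 4] → 48
@48: ammo [14B, align 2] → 62
+2 tail pad (align 8)
size 64, align 8
data bytes 55, size 64 → padding 9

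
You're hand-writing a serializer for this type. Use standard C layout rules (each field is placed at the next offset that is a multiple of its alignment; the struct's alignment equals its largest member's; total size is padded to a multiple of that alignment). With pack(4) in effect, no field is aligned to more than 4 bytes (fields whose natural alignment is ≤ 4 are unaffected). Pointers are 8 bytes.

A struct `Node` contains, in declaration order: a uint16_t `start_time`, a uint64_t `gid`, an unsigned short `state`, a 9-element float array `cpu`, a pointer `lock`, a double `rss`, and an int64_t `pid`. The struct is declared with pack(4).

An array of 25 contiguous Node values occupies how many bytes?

start_time at 0 (size 2, align 2) → ends 2
pad 2 to align 4 for gid
gid at 4 (size 8, align 4) → ends 12
state at 12 (size 2, align 2) → ends 14
pad 2 to align 4 for cpu
cpu at 16 (size 36, align 4) → ends 52
lock at 52 (size 8, align 4) → ends 60
rss at 60 (size 8, align 4) → ends 68
pid at 68 (size 8, align 4) → ends 76
total 76 bytes, alignment 4
array of 25: 25 × 76 = 1900

1900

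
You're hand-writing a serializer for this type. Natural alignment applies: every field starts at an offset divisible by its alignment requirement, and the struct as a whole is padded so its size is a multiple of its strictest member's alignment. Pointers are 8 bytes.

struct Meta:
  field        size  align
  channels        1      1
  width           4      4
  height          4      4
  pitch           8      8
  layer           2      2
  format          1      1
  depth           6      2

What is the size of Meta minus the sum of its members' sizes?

@0: channels [1B, align 1] → 1
+3 pad (align 4)
@4: width [4B, align 4] → 8
@8: height [4B, align 4] → 12
+4 pad (align 8)
@16: pitch [8B, align 8] → 24
@24: layer [2B, align 2] → 26
@26: format [1B, align 1] → 27
+1 pad (align 2)
@28: depth [6B, align 2] → 34
+6 tail pad (align 8)
size 40, align 8
data bytes 26, size 40 → padding 14

14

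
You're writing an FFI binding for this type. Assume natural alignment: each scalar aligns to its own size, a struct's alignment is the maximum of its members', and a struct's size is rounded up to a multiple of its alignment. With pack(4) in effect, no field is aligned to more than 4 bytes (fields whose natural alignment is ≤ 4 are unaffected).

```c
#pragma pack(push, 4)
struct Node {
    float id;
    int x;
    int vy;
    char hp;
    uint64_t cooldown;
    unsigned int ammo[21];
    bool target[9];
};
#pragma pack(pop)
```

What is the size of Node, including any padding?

120 bytes

0..4  id  (4B, 4-aligned)
4..8  x  (4B, 4-aligned)
8..12  vy  (4B, 4-aligned)
12..13  hp  (1B, 1-aligned)
13..16  -- padding (3B)
16..24  cooldown  (8B, 4-aligned)
24..108  ammo  (84B, 4-aligned)
108..117  target  (9B, 1-aligned)
117..120  -- tail padding (3B)
sizeof = 120, alignof = 4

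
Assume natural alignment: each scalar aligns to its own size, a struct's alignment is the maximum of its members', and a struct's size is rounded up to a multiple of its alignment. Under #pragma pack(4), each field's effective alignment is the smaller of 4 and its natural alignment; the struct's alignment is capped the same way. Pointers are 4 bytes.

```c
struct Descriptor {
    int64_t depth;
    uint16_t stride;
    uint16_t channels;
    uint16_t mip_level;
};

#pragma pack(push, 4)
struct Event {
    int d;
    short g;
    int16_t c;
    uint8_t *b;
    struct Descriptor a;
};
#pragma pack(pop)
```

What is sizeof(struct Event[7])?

196

Descriptor: @0: depth [8B, align 8] → 8; @8: stride [2B, align 2] → 10; @10: channels [2B, align 2] → 12; @12: mip_level [2B, align 2] → 14; +2 tail pad (align 8); size 16, align 8
@0: d [4B, align 4] → 4
@4: g [2B, align 2] → 6
@6: c [2B, align 2] → 8
@8: b [4B, align 4] → 12
@12: a [16B, align 4] → 28
size 28, align 4
array of 7: 7 × 28 = 196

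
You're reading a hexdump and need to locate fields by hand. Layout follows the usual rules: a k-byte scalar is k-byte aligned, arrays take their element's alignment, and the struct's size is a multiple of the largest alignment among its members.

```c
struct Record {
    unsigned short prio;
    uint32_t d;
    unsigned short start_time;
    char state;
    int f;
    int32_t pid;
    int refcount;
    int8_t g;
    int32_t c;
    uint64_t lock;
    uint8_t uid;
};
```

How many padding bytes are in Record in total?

@0: prio [2B, align 2] → 2
+2 pad (align 4)
@4: d [4B, align 4] → 8
@8: start_time [2B, align 2] → 10
@10: state [1B, align 1] → 11
+1 pad (align 4)
@12: f [4B, align 4] → 16
@16: pid [4B, align 4] → 20
@20: refcount [4B, align 4] → 24
@24: g [1B, align 1] → 25
+3 pad (align 4)
@28: c [4B, align 4] → 32
@32: lock [8B, align 8] → 40
@40: uid [1B, align 1] → 41
+7 tail pad (align 8)
size 48, align 8
data bytes 35, size 48 → padding 13

13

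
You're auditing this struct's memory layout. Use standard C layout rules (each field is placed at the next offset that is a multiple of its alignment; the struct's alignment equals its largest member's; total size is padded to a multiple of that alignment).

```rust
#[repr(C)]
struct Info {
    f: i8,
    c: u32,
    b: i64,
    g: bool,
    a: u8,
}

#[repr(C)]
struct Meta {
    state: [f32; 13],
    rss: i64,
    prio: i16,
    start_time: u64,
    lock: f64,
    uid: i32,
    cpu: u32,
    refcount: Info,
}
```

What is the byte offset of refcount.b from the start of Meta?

Info: f at 0 (size 1, align 1) → ends 1; pad 3 to align 4 for c; c at 4 (size 4, align 4) → ends 8; b at 8 (size 8, align 8) → ends 16; g at 16 (size 1, align 1) → ends 17; a at 17 (size 1, align 1) → ends 18; tail pad 6 to reach multiple of 8; total 24 bytes, alignment 8
state at 0 (size 52, align 4) → ends 52
pad 4 to align 8 for rss
rss at 56 (size 8, align 8) → ends 64
prio at 64 (size 2, align 2) → ends 66
pad 6 to align 8 for start_time
start_time at 72 (size 8, align 8) → ends 80
lock at 80 (size 8, align 8) → ends 88
uid at 88 (size 4, align 4) → ends 92
cpu at 92 (size 4, align 4) → ends 96
refcount at 96 (size 24, align 8) → ends 120
within Info: b at 8
96 + 8 = 104

104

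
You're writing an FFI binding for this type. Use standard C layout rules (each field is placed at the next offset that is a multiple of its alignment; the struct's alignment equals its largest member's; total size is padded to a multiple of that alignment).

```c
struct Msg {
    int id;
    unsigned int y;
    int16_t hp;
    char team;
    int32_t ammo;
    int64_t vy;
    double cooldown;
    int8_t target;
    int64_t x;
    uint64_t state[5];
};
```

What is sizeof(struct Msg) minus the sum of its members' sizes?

0..4  id  (4B, 4-aligned)
4..8  y  (4B, 4-aligned)
8..10  hp  (2B, 2-aligned)
10..11  team  (1B, 1-aligned)
11..12  -- padding (1B)
12..16  ammo  (4B, 4-aligned)
16..24  vy  (8B, 8-aligned)
24..32  cooldown  (8B, 8-aligned)
32..33  target  (1B, 1-aligned)
33..40  -- padding (7B)
40..48  x  (8B, 8-aligned)
48..88  state  (40B, 8-aligned)
sizeof = 88, alignof = 8
data bytes 80, size 88 → padding 8

8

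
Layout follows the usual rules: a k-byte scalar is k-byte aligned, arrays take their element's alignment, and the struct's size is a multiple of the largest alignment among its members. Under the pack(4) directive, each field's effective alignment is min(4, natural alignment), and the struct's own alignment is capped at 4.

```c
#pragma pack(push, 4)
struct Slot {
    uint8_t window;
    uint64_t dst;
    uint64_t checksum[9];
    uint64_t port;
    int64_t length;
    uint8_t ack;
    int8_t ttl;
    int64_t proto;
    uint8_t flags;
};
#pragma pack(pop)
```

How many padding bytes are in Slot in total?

8

@0: window [1B, align 1] → 1
+3 pad (align 4)
@4: dst [8B, align 4] → 12
@12: checksum [72B, align 4] → 84
@84: port [8B, align 4] → 92
@92: length [8B, align 4] → 100
@100: ack [1B, align 1] → 101
@101: ttl [1B, align 1] → 102
+2 pad (align 4)
@104: proto [8B, align 4] → 112
@112: flags [1B, align 1] → 113
+3 tail pad (align 4)
size 116, align 4
data bytes 108, size 116 → padding 8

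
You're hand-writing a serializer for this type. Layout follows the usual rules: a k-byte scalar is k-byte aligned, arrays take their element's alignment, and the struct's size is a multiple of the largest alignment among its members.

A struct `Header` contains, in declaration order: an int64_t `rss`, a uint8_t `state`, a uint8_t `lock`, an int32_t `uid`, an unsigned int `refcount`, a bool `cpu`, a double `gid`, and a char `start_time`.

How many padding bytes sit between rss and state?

0

rss at 0 (size 8, align 8) → ends 8
state at 8 (size 1, align 1) → ends 9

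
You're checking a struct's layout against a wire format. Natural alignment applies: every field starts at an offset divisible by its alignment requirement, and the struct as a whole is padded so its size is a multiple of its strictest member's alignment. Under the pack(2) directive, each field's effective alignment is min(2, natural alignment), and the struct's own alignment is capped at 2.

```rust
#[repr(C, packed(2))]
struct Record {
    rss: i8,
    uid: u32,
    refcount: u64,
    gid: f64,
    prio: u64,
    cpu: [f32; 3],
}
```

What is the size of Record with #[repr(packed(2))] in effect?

42

@0: rss [1B, align 1] → 1
+1 pad (align 2)
@2: uid [4B, align 2] → 6
@6: refcount [8B, align 2] → 14
@14: gid [8B, align 2] → 22
@22: prio [8B, align 2] → 30
@30: cpu [12B, align 2] → 42
size 42, align 2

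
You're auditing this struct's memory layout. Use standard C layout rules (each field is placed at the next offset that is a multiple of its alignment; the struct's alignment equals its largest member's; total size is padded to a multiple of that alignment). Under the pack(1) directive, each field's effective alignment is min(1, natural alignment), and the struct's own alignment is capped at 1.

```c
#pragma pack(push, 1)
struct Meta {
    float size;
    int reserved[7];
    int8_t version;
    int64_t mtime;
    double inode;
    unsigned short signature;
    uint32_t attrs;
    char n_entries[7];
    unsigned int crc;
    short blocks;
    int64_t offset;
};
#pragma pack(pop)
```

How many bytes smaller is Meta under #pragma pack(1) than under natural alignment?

12

natural layout:
  size at 0 (size 4, align 4) → ends 4
  reserved at 4 (size 28, align 4) → ends 32
  version at 32 (size 1, align 1) → ends 33
  pad 7 to align 8 for mtime
  mtime at 40 (size 8, align 8) → ends 48
  inode at 48 (size 8, align 8) → ends 56
  signature at 56 (size 2, align 2) → ends 58
  pad 2 to align 4 for attrs
  attrs at 60 (size 4, align 4) → ends 64
  n_entries at 64 (size 7, align 1) → ends 71
  pad 1 to align 4 for crc
  crc at 72 (size 4, align 4) → ends 76
  blocks at 76 (size 2, align 2) → ends 78
  pad 2 to align 8 for offset
  offset at 80 (size 8, align 8) → ends 88
  total 88 bytes, alignment 8
packed(1) layout:
  size at 0 (size 4, align 1) → ends 4
  reserved at 4 (size 28, align 1) → ends 32
  version at 32 (size 1, align 1) → ends 33
  mtime at 33 (size 8, align 1) → ends 41
  inode at 41 (size 8, align 1) → ends 49
  signature at 49 (size 2, align 1) → ends 51
  attrs at 51 (size 4, align 1) → ends 55
  n_entries at 55 (size 7, align 1) → ends 62
  crc at 62 (size 4, align 1) → ends 66
  blocks at 66 (size 2, align 1) → ends 68
  offset at 68 (size 8, align 1) → ends 76
  total 76 bytes, alignment 1
88 − 76 = 12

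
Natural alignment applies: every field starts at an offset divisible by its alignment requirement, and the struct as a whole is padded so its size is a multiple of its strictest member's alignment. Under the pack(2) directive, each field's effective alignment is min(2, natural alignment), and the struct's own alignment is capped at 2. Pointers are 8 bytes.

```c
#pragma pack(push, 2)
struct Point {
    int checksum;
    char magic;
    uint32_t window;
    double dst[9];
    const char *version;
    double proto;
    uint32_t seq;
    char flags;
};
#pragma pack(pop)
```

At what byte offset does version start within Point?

82

@0: checksum [4B, align 2] → 4
@4: magic [1B, align 1] → 5
+1 pad (align 2)
@6: window [4B, align 2] → 10
@10: dst [72B, align 2] → 82
@82: version [8B, align 2] → 90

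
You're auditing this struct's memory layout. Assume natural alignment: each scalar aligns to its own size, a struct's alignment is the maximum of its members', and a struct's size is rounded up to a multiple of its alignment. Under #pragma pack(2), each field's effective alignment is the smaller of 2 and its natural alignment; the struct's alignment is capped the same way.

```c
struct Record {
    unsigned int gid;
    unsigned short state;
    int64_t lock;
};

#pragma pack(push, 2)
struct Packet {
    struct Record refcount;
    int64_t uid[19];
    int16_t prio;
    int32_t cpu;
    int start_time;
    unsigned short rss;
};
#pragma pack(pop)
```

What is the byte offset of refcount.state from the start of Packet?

Record: @0: gid [4B, align 4] → 4; @4: state [2B, align 2] → 6; +2 pad (align 8); @8: lock [8B, align 8] → 16; size 16, align 8
@0: refcount [16B, align 2] → 16
within Record: state at 4
0 + 4 = 4

4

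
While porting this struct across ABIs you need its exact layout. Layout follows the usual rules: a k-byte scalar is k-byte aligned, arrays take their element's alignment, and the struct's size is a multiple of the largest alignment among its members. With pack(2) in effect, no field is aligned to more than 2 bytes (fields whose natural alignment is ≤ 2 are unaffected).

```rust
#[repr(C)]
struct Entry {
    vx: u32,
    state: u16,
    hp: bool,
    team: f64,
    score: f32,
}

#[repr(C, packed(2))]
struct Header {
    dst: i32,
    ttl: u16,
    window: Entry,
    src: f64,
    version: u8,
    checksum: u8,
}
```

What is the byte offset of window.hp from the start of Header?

12

Entry: vx at 0 (size 4, align 4) → ends 4; state at 4 (size 2, align 2) → ends 6; hp at 6 (size 1, align 1) → ends 7; pad 1 to align 8 for team; team at 8 (size 8, align 8) → ends 16; score at 16 (size 4, align 4) → ends 20; tail pad 4 to reach multiple of 8; total 24 bytes, alignment 8
dst at 0 (size 4, align 2) → ends 4
ttl at 4 (size 2, align 2) → ends 6
window at 6 (size 24, align 2) → ends 30
within Entry: hp at 6
6 + 6 = 12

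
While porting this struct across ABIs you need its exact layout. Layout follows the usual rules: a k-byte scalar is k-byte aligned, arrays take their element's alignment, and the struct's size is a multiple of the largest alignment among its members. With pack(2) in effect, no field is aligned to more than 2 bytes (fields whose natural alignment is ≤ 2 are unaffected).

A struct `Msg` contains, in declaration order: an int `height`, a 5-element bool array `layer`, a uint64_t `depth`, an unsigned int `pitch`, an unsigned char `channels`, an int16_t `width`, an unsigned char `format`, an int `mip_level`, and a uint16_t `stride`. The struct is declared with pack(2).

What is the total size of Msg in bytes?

34 bytes

height at 0 (size 4, align 2) → ends 4
layer at 4 (size 5, align 1) → ends 9
pad 1 to align 2 for depth
depth at 10 (size 8, align 2) → ends 18
pitch at 18 (size 4, align 2) → ends 22
channels at 22 (size 1, align 1) → ends 23
pad 1 to align 2 for width
width at 24 (size 2, align 2) → ends 26
format at 26 (size 1, align 1) → ends 27
pad 1 to align 2 for mip_level
mip_level at 28 (size 4, align 2) → ends 32
stride at 32 (size 2, align 2) → ends 34
total 34 bytes, alignment 2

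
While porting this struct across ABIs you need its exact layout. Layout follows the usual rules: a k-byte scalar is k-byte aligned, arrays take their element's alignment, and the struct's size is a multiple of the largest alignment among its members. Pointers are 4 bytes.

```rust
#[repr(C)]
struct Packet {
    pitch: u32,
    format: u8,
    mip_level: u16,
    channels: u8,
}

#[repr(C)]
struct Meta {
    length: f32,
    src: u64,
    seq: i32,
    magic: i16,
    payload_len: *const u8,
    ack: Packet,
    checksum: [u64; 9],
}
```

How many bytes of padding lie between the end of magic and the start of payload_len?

Packet: pitch at 0 (size 4, align 4) → ends 4; format at 4 (size 1, align 1) → ends 5; pad 1 to align 2 for mip_level; mip_level at 6 (size 2, align 2) → ends 8; channels at 8 (size 1, align 1) → ends 9; tail pad 3 to reach multiple of 4; total 12 bytes, alignment 4
length at 0 (size 4, align 4) → ends 4
pad 4 to align 8 for src
src at 8 (size 8, align 8) → ends 16
seq at 16 (size 4, align 4) → ends 20
magic at 20 (size 2, align 2) → ends 22
pad 2 to align 4 for payload_len
payload_len at 24 (size 4, align 4) → ends 28

2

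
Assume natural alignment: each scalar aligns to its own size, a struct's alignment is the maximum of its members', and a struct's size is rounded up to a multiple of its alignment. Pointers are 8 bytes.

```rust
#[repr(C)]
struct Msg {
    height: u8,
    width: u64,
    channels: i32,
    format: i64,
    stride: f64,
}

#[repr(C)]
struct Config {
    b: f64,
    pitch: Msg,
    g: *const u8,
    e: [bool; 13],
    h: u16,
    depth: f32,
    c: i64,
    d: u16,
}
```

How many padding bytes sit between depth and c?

Msg: height at 0 (size 1, align 1) → ends 1; pad 7 to align 8 for width; width at 8 (size 8, align 8) → ends 16; channels at 16 (size 4, align 4) → ends 20; pad 4 to align 8 for format; format at 24 (size 8, align 8) → ends 32; stride at 32 (size 8, align 8) → ends 40; total 40 bytes, alignment 8
b at 0 (size 8, align 8) → ends 8
pitch at 8 (size 40, align 8) → ends 48
g at 48 (size 8, align 8) → ends 56
e at 56 (size 13, align 1) → ends 69
pad 1 to align 2 for h
h at 70 (size 2, align 2) → ends 72
depth at 72 (size 4, align 4) → ends 76
pad 4 to align 8 for c
c at 80 (size 8, align 8) → ends 88

4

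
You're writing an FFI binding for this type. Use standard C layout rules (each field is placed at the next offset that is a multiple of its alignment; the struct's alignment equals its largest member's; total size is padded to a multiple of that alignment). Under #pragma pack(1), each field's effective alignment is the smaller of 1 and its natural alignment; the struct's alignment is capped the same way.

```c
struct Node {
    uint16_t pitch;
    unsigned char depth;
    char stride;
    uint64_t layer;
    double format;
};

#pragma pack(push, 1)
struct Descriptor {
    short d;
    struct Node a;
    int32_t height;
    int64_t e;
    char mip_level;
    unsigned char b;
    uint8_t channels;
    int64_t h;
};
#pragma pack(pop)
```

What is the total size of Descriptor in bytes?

49 bytes

Node: 0..2  pitch  (2B, 2-aligned); 2..3  depth  (1B, 1-aligned); 3..4  stride  (1B, 1-aligned); 4..8  -- padding (4B); 8..16  layer  (8B, 8-aligned); 16..24  format  (8B, 8-aligned); sizeof = 24, alignof = 8
0..2  d  (2B, 1-aligned)
2..26  a  (24B, 1-aligned)
26..30  height  (4B, 1-aligned)
30..38  e  (8B, 1-aligned)
38..39  mip_level  (1B, 1-aligned)
39..40  b  (1B, 1-aligned)
40..41  channels  (1B, 1-aligned)
41..49  h  (8B, 1-aligned)
sizeof = 49, alignof = 1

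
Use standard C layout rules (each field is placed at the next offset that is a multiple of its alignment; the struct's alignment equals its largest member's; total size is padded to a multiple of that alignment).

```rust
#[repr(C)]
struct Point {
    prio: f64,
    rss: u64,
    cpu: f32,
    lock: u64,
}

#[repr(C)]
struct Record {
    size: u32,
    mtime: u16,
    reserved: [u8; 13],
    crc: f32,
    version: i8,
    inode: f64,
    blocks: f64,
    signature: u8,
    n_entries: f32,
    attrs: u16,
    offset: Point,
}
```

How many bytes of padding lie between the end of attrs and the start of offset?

Point: prio at 0 (size 8, align 8) → ends 8; rss at 8 (size 8, align 8) → ends 16; cpu at 16 (size 4, align 4) → ends 20; pad 4 to align 8 for lock; lock at 24 (size 8, align 8) → ends 32; total 32 bytes, alignment 8
size at 0 (size 4, align 4) → ends 4
mtime at 4 (size 2, align 2) → ends 6
reserved at 6 (size 13, align 1) → ends 19
pad 1 to align 4 for crc
crc at 20 (size 4, align 4) → ends 24
version at 24 (size 1, align 1) → ends 25
pad 7 to align 8 for inode
inode at 32 (size 8, align 8) → ends 40
blocks at 40 (size 8, align 8) → ends 48
signature at 48 (size 1, align 1) → ends 49
pad 3 to align 4 for n_entries
n_entries at 52 (size 4, align 4) → ends 56
attrs at 56 (size 2, align 2) → ends 58
pad 6 to align 8 for offset
offset at 64 (size 32, align 8) → ends 96

6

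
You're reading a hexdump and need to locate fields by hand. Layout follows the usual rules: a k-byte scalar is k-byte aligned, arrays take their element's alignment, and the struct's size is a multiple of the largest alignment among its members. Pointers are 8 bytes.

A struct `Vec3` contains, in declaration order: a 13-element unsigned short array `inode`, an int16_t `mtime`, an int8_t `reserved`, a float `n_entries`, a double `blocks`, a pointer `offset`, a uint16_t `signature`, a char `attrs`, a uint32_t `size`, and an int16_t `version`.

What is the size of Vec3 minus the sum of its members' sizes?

0..26  inode  (26B, 2-aligned)
26..28  mtime  (2B, 2-aligned)
28..29  reserved  (1B, 1-aligned)
29..32  -- padding (3B)
32..36  n_entries  (4B, 4-aligned)
36..40  -- padding (4B)
40..48  blocks  (8B, 8-aligned)
48..56  offset  (8B, 8-aligned)
56..58  signature  (2B, 2-aligned)
58..59  attrs  (1B, 1-aligned)
59..60  -- padding (1B)
60..64  size  (4B, 4-aligned)
64..66  version  (2B, 2-aligned)
66..72  -- tail padding (6B)
sizeof = 72, alignof = 8
data bytes 58, size 72 → padding 14

14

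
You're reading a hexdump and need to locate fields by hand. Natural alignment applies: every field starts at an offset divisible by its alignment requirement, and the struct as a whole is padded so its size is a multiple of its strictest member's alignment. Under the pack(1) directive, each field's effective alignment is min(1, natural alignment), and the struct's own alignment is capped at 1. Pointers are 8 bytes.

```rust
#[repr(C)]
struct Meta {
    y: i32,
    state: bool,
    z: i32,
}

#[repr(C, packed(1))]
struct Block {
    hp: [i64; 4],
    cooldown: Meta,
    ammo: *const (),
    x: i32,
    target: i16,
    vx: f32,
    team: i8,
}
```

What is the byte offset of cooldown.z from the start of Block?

Meta: @0: y [4B, align 4] → 4; @4: state [1B, align 1] → 5; +3 pad (align 4); @8: z [4B, align 4] → 12; size 12, align 4
@0: hp [32B, align 1] → 32
@32: cooldown [12B, align 1] → 44
within Meta: z at 8
32 + 8 = 40

40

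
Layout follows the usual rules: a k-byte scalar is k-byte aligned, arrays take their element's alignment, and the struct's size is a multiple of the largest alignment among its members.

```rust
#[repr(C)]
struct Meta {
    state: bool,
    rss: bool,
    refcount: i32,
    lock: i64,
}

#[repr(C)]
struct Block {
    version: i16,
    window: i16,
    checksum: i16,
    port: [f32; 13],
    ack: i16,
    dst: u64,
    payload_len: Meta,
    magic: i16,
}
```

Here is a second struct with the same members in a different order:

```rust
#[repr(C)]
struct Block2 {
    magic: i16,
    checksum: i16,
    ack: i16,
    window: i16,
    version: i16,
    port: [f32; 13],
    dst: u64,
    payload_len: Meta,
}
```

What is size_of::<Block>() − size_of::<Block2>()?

8

Meta: 0..1  state  (1B, 1-aligned); 1..2  rss  (1B, 1-aligned); 2..4  -- padding (2B); 4..8  refcount  (4B, 4-aligned); 8..16  lock  (8B, 8-aligned); sizeof = 16, alignof = 8
0..2  version  (2B, 2-aligned)
2..4  window  (2B, 2-aligned)
4..6  checksum  (2B, 2-aligned)
6..8  -- padding (2B)
8..60  port  (52B, 4-aligned)
60..62  ack  (2B, 2-aligned)
62..64  -- padding (2B)
64..72  dst  (8B, 8-aligned)
72..88  payload_len  (16B, 8-aligned)
88..90  magic  (2B, 2-aligned)
90..96  -- tail padding (6B)
sizeof = 96, alignof = 8
— Block2 —
0..2  magic  (2B, 2-aligned)
2..4  checksum  (2B, 2-aligned)
4..6  ack  (2B, 2-aligned)
6..8  window  (2B, 2-aligned)
8..10  version  (2B, 2-aligned)
10..12  -- padding (2B)
12..64  port  (52B, 4-aligned)
64..72  dst  (8B, 8-aligned)
72..88  payload_len  (16B, 8-aligned)
sizeof = 88, alignof = 8
96 − 88 = 8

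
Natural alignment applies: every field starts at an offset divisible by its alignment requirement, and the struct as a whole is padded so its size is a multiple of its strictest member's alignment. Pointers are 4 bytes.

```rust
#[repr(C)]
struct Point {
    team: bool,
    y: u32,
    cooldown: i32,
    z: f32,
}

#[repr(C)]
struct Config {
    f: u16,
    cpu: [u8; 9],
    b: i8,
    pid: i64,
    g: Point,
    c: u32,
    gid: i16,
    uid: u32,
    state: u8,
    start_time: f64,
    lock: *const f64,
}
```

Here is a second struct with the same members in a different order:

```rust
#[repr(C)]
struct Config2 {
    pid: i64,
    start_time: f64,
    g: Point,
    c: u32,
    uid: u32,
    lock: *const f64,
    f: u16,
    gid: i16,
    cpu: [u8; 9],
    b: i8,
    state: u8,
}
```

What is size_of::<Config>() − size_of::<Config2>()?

Point: team at 0 (size 1, align 1) → ends 1; pad 3 to align 4 for y; y at 4 (size 4, align 4) → ends 8; cooldown at 8 (size 4, align 4) → ends 12; z at 12 (size 4, align 4) → ends 16; total 16 bytes, alignment 4
f at 0 (size 2, align 2) → ends 2
cpu at 2 (size 9, align 1) → ends 11
b at 11 (size 1, align 1) → ends 12
pad 4 to align 8 for pid
pid at 16 (size 8, align 8) → ends 24
g at 24 (size 16, align 4) → ends 40
c at 40 (size 4, align 4) → ends 44
gid at 44 (size 2, align 2) → ends 46
pad 2 to align 4 for uid
uid at 48 (size 4, align 4) → ends 52
state at 52 (size 1, align 1) → ends 53
pad 3 to align 8 for start_time
start_time at 56 (size 8, align 8) → ends 64
lock at 64 (size 4, align 4) → ends 68
tail pad 4 to reach multiple of 8
total 72 bytes, alignment 8
— Config2 —
pid at 0 (size 8, align 8) → ends 8
start_time at 8 (size 8, align 8) → ends 16
g at 16 (size 16, align 4) → ends 32
c at 32 (size 4, align 4) → ends 36
uid at 36 (size 4, align 4) → ends 40
lock at 40 (size 4, align 4) → ends 44
f at 44 (size 2, align 2) → ends 46
gid at 46 (size 2, align 2) → ends 48
cpu at 48 (size 9, align 1) → ends 57
b at 57 (size 1, align 1) → ends 58
state at 58 (size 1, align 1) → ends 59
tail pad 5 to reach multiple of 8
total 64 bytes, alignment 8
72 − 64 = 8

8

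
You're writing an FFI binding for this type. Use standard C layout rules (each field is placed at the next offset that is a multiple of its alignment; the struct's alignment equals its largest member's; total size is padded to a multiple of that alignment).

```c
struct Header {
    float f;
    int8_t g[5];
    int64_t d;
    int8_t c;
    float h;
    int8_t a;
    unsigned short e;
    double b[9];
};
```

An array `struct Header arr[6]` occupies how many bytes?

672

f at 0 (size 4, align 4) → ends 4
g at 4 (size 5, align 1) → ends 9
pad 7 to align 8 for d
d at 16 (size 8, align 8) → ends 24
c at 24 (size 1, align 1) → ends 25
pad 3 to align 4 for h
h at 28 (size 4, align 4) → ends 32
a at 32 (size 1, align 1) → ends 33
pad 1 to align 2 for e
e at 34 (size 2, align 2) → ends 36
pad 4 to align 8 for b
b at 40 (size 72, align 8) → ends 112
total 112 bytes, alignment 8
array of 6: 6 × 112 = 672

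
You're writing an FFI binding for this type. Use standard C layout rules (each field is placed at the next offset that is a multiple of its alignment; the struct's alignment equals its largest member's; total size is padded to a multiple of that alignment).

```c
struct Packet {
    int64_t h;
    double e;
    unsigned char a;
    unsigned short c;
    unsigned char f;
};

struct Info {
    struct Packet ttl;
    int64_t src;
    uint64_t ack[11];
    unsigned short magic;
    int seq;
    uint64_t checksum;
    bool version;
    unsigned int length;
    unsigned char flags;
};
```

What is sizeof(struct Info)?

Packet: 0..8  h  (8B, 8-aligned); 8..16  e  (8B, 8-aligned); 16..17  a  (1B, 1-aligned); 17..18  -- padding (1B); 18..20  c  (2B, 2-aligned); 20..21  f  (1B, 1-aligned); 21..24  -- tail padding (3B); sizeof = 24, alignof = 8
0..24  ttl  (24B, 8-aligned)
24..32  src  (8B, 8-aligned)
32..120  ack  (88B, 8-aligned)
120..122  magic  (2B, 2-aligned)
122..124  -- padding (2B)
124..128  seq  (4B, 4-aligned)
128..136  checksum  (8B, 8-aligned)
136..137  version  (1B, 1-aligned)
137..140  -- padding (3B)
140..144  length  (4B, 4-aligned)
144..145  flags  (1B, 1-aligned)
145..152  -- tail padding (7B)
sizeof = 152, alignof = 8

152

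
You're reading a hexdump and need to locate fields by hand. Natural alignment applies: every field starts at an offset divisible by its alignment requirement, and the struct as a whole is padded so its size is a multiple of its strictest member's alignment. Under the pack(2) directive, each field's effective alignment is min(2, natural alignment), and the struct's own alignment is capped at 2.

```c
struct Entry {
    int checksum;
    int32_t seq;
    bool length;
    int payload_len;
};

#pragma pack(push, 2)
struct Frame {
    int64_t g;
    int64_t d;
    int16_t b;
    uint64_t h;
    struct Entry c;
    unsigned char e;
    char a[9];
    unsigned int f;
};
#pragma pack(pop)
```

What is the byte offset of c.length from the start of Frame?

34

Entry: checksum at 0 (size 4, align 4) → ends 4; seq at 4 (size 4, align 4) → ends 8; length at 8 (size 1, align 1) → ends 9; pad 3 to align 4 for payload_len; payload_len at 12 (size 4, align 4) → ends 16; total 16 bytes, alignment 4
g at 0 (size 8, align 2) → ends 8
d at 8 (size 8, align 2) → ends 16
b at 16 (size 2, align 2) → ends 18
h at 18 (size 8, align 2) → ends 26
c at 26 (size 16, align 2) → ends 42
within Entry: length at 8
26 + 8 = 34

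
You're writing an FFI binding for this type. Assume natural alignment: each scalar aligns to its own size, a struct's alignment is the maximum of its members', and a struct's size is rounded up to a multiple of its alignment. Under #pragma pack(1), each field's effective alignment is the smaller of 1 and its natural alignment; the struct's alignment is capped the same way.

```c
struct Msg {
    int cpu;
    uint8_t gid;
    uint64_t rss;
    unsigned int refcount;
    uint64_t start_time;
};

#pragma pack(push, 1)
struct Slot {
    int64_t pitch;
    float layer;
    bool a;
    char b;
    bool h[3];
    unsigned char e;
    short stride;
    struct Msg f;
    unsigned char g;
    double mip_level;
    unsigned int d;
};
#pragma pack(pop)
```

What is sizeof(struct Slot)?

65

Msg: @0: cpu [4B, align 4] → 4; @4: gid [1B, align 1] → 5; +3 pad (align 8); @8: rss [8B, align 8] → 16; @16: refcount [4B, align 4] → 20; +4 pad (align 8); @24: start_time [8B, align 8] → 32; size 32, align 8
@0: pitch [8B, align 1] → 8
@8: layer [4B, align 1] → 12
@12: a [1B, align 1] → 13
@13: b [1B, align 1] → 14
@14: h [3B, align 1] → 17
@17: e [1B, align 1] → 18
@18: stride [2B, align 1] → 20
@20: f [32B, align 1] → 52
@52: g [1B, align 1] → 53
@53: mip_level [8B, align 1] → 61
@61: d [4B, align 1] → 65
size 65, align 1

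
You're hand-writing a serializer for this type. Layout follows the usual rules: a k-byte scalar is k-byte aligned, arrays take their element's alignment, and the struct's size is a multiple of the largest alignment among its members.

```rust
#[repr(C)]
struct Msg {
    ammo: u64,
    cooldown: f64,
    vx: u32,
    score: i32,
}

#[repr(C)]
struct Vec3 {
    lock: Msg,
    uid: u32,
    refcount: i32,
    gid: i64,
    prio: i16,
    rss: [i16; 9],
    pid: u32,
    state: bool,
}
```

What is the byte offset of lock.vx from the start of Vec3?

16

Msg: ammo at 0 (size 8, align 8) → ends 8; cooldown at 8 (size 8, align 8) → ends 16; vx at 16 (size 4, align 4) → ends 20; score at 20 (size 4, align 4) → ends 24; total 24 bytes, alignment 8
lock at 0 (size 24, align 8) → ends 24
within Msg: vx at 16
0 + 16 = 16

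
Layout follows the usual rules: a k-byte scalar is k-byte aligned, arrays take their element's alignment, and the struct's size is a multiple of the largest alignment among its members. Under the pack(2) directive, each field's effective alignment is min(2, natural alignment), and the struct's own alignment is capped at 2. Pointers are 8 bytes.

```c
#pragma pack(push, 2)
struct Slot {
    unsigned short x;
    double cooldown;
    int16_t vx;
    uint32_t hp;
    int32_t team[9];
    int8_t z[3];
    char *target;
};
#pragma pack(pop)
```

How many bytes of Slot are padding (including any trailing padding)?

x at 0 (size 2, align 2) → ends 2
cooldown at 2 (size 8, align 2) → ends 10
vx at 10 (size 2, align 2) → ends 12
hp at 12 (size 4, align 2) → ends 16
team at 16 (size 36, align 2) → ends 52
z at 52 (size 3, align 1) → ends 55
pad 1 to align 2 for target
target at 56 (size 8, align 2) → ends 64
total 64 bytes, alignment 2
data bytes 63, size 64 → padding 1

1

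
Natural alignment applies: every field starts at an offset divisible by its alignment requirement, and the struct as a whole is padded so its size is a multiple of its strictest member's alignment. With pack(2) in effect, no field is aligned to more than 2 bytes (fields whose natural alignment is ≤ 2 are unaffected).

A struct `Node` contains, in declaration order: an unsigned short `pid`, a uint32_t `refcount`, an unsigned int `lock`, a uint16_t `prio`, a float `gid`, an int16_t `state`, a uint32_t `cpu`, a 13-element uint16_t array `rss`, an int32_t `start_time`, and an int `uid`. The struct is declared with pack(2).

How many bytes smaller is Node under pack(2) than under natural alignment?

8

natural layout:
  @0: pid [2B, align 2] → 2
  +2 pad (align 4)
  @4: refcount [4B, align 4] → 8
  @8: lock [4B, align 4] → 12
  @12: prio [2B, align 2] → 14
  +2 pad (align 4)
  @16: gid [4B, align 4] → 20
  @20: state [2B, align 2] → 22
  +2 pad (align 4)
  @24: cpu [4B, align 4] → 28
  @28: rss [26B, align 2] → 54
  +2 pad (align 4)
  @56: start_time [4B, align 4] → 60
  @60: uid [4B, align 4] → 64
  size 64, align 4
packed(2) layout:
  @0: pid [2B, align 2] → 2
  @2: refcount [4B, align 2] → 6
  @6: lock [4B, align 2] → 10
  @10: prio [2B, align 2] → 12
  @12: gid [4B, align 2] → 16
  @16: state [2B, align 2] → 18
  @18: cpu [4B, align 2] → 22
  @22: rss [26B, align 2] → 48
  @48: start_time [4B, align 2] → 52
  @52: uid [4B, align 2] → 56
  size 56, align 2
64 − 56 = 8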